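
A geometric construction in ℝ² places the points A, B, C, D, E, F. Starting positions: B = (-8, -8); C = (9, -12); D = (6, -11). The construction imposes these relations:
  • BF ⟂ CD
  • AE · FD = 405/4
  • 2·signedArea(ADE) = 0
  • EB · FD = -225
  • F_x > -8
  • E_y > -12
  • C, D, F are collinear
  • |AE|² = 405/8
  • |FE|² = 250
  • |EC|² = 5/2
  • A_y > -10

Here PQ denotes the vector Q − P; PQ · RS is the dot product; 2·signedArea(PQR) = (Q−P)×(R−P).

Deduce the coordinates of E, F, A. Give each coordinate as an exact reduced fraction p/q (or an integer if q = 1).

1. F_x = -15/2  [C, D, F are collinear ∩ BF ⟂ CD]
2. F_y = -13/2  [C, D, F are collinear ∩ BF ⟂ CD]
   → F = (-15/2, -13/2)
3. E_x = 15/2  [line -27/2·x + 9/2·y + 153 = 0 ∩ |EC|² = 5/2]
4. E_y = -23/2  [line -27/2·x + 9/2·y + 153 = 0 ∩ |EC|² = 5/2]
   → E = (15/2, -23/2)
5. A_x = 3/4  [2·signedArea(ADE) = 0 ∩ AE · FD = 405/4]
6. A_y = -37/4  [2·signedArea(ADE) = 0 ∩ AE · FD = 405/4]
   → A = (3/4, -37/4)

A = (3/4, -37/4)
E = (15/2, -23/2)
F = (-15/2, -13/2)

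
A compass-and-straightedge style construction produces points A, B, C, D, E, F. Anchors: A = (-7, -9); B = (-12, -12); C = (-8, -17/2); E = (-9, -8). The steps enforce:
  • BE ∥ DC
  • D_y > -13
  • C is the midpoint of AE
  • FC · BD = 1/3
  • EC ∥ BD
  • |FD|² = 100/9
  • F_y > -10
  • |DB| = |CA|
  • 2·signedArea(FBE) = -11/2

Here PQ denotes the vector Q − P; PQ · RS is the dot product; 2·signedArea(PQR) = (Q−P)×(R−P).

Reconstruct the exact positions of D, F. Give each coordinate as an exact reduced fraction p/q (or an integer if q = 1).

1. D_x = -11  [BE ∥ DC ∩ EC ∥ BD]
2. D_y = -25/2  [BE ∥ DC ∩ EC ∥ BD]
   → D = (-11, -25/2)
3. F_x = -9  [2·signedArea(FBE) = -11/2 ∩ FC · BD = 1/3]
4. F_y = -59/6  [2·signedArea(FBE) = -11/2 ∩ FC · BD = 1/3]
   → F = (-9, -59/6)

D = (-11, -25/2)
F = (-9, -59/6)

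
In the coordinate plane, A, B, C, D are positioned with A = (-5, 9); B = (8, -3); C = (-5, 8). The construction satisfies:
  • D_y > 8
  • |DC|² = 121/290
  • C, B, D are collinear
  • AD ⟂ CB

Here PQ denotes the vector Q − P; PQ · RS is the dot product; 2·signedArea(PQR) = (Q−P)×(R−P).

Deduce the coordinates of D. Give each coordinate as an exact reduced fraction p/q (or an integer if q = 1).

1. D_x = -1593/290  [C, B, D are collinear ∩ AD ⟂ CB]
2. D_y = 2441/290  [C, B, D are collinear ∩ AD ⟂ CB]
   → D = (-1593/290, 2441/290)

D = (-1593/290, 2441/290)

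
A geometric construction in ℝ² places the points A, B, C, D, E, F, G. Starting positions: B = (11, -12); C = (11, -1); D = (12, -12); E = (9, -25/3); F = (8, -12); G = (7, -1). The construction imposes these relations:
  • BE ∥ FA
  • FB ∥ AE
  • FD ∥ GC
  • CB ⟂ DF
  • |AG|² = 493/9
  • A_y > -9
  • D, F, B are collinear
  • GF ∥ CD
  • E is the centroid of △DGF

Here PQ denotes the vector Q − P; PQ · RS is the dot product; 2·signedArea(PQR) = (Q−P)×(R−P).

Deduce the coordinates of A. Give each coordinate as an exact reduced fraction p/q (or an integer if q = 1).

1. A_x = 6  [FB ∥ AE ∩ BE ∥ FA]
2. A_y = -25/3  [FB ∥ AE ∩ BE ∥ FA]
   → A = (6, -25/3)

A = (6, -25/3)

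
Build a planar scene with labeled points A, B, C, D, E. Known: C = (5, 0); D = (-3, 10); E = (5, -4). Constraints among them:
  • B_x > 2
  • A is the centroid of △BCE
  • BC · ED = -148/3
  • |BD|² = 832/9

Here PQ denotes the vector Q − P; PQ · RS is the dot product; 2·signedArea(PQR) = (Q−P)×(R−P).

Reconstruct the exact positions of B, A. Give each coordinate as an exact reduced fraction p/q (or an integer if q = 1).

1. B_x = 7/3  [line 8·x + -14·y + 28/3 = 0 ∩ |BD|² = 832/9]
2. B_y = 2  [line 8·x + -14·y + 28/3 = 0 ∩ |BD|² = 832/9]
   → B = (7/3, 2)
3. A_x = 37/9  [A is the centroid of △BCE]
4. A_y = -2/3  [A is the centroid of △BCE]
   → A = (37/9, -2/3)

A = (37/9, -2/3)
B = (7/3, 2)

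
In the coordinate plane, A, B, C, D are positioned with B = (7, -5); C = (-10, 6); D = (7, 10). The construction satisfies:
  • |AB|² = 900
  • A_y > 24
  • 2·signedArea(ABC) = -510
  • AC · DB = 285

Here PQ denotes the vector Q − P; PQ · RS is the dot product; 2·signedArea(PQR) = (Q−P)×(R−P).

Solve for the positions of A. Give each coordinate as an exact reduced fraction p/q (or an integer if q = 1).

A = (7, 25)

1. A_x = 7  [AC · DB = 285 ∩ 2·signedArea(ABC) = -510]
2. A_y = 25  [AC · DB = 285 ∩ 2·signedArea(ABC) = -510]
   → A = (7, 25)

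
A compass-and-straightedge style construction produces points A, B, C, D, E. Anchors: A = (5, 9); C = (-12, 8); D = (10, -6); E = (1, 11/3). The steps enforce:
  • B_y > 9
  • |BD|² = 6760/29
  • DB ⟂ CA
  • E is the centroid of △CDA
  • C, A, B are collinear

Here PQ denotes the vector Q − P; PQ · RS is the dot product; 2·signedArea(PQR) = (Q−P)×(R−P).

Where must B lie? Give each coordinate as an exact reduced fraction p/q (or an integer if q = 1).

B = (264/29, 268/29)

1. B_x = 264/29  [C, A, B are collinear ∩ DB ⟂ CA]
2. B_y = 268/29  [C, A, B are collinear ∩ DB ⟂ CA]
   → B = (264/29, 268/29)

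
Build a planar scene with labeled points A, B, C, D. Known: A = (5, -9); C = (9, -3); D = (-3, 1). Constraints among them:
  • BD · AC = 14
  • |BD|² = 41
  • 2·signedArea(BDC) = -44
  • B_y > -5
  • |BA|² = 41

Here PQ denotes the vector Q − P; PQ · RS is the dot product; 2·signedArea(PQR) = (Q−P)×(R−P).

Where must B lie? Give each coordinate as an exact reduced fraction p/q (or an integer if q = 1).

1. B_x = 1  [2·signedArea(BDC) = -44 ∩ BD · AC = 14]
2. B_y = -4  [2·signedArea(BDC) = -44 ∩ BD · AC = 14]
   → B = (1, -4)

B = (1, -4)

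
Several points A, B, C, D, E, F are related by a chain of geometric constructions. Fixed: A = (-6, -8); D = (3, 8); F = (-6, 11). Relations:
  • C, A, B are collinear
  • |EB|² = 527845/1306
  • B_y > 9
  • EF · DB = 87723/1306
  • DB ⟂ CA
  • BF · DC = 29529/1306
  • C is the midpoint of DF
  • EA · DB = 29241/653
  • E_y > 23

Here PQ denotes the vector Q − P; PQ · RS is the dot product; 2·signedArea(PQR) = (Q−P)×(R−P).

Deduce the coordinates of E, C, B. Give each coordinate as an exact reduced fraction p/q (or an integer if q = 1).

1. C_x = -3/2  [C is the midpoint of DF]
2. C_y = 19/2  [C is the midpoint of DF]
   → C = (-3/2, 19/2)
3. B_x = -2067/1306  [C, A, B are collinear ∩ DB ⟂ CA]
4. B_y = 11987/1306  [C, A, B are collinear ∩ DB ⟂ CA]
   → B = (-2067/1306, 11987/1306)
5. E_x = 12  [line 5985/1306·x + -1539/1306·y + -17442/653 = 0 ∩ |EB|² = 527845/1306]
6. E_y = 24  [line 5985/1306·x + -1539/1306·y + -17442/653 = 0 ∩ |EB|² = 527845/1306]
   → E = (12, 24)

B = (-2067/1306, 11987/1306)
C = (-3/2, 19/2)
E = (12, 24)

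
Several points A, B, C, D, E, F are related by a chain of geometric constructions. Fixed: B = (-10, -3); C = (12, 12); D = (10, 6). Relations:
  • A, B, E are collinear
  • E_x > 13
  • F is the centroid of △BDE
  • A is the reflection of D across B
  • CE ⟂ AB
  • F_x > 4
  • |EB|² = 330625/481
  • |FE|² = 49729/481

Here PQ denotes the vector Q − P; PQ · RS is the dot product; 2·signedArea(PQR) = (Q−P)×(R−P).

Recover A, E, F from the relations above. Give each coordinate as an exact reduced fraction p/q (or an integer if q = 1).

A = (-30, -12)
E = (6690/481, 3732/481)
F = (2230/481, 1725/481)

1. A_x = -30  [A is the reflection of D across B]
2. A_y = -12  [A is the reflection of D across B]
   → A = (-30, -12)
3. E_x = 6690/481  [A, B, E are collinear ∩ CE ⟂ AB]
4. E_y = 3732/481  [A, B, E are collinear ∩ CE ⟂ AB]
   → E = (6690/481, 3732/481)
5. F_x = 2230/481  [F is the centroid of △BDE]
6. F_y = 1725/481  [F is the centroid of △BDE]
   → F = (2230/481, 1725/481)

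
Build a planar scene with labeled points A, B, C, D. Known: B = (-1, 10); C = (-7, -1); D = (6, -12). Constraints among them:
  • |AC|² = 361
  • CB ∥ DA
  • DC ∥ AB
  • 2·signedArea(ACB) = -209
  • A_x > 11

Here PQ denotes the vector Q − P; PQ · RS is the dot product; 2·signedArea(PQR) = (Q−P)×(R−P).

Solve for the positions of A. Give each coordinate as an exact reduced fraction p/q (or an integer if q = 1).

1. A_x = 12  [DC ∥ AB ∩ CB ∥ DA]
2. A_y = -1  [DC ∥ AB ∩ CB ∥ DA]
   → A = (12, -1)

A = (12, -1)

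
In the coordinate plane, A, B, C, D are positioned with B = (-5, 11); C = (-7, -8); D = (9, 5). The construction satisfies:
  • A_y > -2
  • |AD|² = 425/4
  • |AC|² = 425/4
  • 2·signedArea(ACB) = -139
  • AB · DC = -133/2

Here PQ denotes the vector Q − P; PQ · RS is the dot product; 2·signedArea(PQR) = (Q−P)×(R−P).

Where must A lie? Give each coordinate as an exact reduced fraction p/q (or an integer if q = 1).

1. A_x = 1  [2·signedArea(ACB) = -139 ∩ AB · DC = -133/2]
2. A_y = -3/2  [2·signedArea(ACB) = -139 ∩ AB · DC = -133/2]
   → A = (1, -3/2)

A = (1, -3/2)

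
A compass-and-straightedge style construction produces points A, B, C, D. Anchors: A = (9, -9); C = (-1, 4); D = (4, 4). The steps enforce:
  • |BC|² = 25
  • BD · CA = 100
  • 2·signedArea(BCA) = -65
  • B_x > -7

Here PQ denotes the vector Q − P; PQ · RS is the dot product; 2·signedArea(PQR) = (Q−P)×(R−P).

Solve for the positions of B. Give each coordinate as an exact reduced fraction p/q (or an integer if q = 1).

1. B_x = -6  [2·signedArea(BCA) = -65 ∩ BD · CA = 100]
2. B_y = 4  [2·signedArea(BCA) = -65 ∩ BD · CA = 100]
   → B = (-6, 4)

B = (-6, 4)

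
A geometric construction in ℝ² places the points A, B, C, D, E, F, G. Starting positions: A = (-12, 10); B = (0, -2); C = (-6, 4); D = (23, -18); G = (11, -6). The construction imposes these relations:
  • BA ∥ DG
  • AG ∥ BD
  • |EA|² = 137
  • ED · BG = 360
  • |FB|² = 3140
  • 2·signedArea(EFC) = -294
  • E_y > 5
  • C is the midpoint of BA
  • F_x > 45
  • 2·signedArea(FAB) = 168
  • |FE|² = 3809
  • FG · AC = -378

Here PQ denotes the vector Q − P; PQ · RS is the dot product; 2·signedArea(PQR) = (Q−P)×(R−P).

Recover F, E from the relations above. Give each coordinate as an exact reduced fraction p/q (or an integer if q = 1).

E = (-1, 6)
F = (46, -34)

1. F_x = 46  [FG · AC = -378 ∩ 2·signedArea(FAB) = 168]
2. F_y = -34  [FG · AC = -378 ∩ 2·signedArea(FAB) = 168]
   → F = (46, -34)
3. E_x = -1  [2·signedArea(EFC) = -294 ∩ ED · BG = 360]
4. E_y = 6  [2·signedArea(EFC) = -294 ∩ ED · BG = 360]
   → E = (-1, 6)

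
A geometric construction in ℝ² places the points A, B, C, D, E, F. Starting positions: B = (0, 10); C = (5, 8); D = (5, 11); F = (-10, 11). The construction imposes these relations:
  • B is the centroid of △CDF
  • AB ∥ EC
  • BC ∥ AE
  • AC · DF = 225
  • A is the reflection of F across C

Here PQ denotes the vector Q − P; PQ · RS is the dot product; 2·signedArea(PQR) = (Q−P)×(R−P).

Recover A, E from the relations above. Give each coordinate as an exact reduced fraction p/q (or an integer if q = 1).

1. A_x = 20  [A is the reflection of F across C]
2. A_y = 5  [A is the reflection of F across C]
   → A = (20, 5)
3. E_x = 25  [AB ∥ EC ∩ BC ∥ AE]
4. E_y = 3  [AB ∥ EC ∩ BC ∥ AE]
   → E = (25, 3)

A = (20, 5)
E = (25, 3)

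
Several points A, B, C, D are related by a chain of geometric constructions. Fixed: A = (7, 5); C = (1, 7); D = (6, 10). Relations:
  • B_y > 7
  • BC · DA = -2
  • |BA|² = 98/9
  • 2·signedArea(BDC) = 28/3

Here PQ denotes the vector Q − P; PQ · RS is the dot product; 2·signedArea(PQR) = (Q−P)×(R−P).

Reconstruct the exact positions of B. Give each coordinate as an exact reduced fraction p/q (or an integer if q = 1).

B = (14/3, 22/3)

1. B_x = 14/3  [BC · DA = -2 ∩ 2·signedArea(BDC) = 28/3]
2. B_y = 22/3  [BC · DA = -2 ∩ 2·signedArea(BDC) = 28/3]
   → B = (14/3, 22/3)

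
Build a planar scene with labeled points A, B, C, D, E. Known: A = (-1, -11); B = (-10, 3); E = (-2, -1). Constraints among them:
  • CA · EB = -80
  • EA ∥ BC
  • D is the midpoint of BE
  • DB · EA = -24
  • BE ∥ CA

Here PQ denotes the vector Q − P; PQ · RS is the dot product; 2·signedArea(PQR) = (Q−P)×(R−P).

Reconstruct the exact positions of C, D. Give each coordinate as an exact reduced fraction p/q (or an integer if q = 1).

C = (-9, -7)
D = (-6, 1)

1. C_x = -9  [BE ∥ CA ∩ EA ∥ BC]
2. C_y = -7  [BE ∥ CA ∩ EA ∥ BC]
   → C = (-9, -7)
3. D_x = -6  [D is the midpoint of BE]
4. D_y = 1  [D is the midpoint of BE]
   → D = (-6, 1)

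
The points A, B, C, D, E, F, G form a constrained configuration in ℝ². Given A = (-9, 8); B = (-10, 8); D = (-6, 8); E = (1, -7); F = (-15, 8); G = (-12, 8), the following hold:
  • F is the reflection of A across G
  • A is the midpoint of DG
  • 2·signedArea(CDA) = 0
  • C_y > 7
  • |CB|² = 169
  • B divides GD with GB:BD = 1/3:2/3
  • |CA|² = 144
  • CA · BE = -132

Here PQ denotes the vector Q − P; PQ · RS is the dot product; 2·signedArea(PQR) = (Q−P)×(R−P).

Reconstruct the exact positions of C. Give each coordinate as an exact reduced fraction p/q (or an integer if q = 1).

1. C_x = 3  [2·signedArea(CDA) = 0 ∩ CA · BE = -132]
2. C_y = 8  [2·signedArea(CDA) = 0 ∩ CA · BE = -132]
   → C = (3, 8)

C = (3, 8)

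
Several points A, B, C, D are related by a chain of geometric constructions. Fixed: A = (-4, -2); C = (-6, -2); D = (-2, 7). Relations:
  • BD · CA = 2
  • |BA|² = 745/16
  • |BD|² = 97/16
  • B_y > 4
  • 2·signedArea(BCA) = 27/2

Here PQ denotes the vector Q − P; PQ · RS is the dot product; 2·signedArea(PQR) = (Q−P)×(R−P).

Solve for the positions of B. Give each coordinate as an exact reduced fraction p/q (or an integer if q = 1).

1. B_x = -3  [BD · CA = 2 ∩ 2·signedArea(BCA) = 27/2]
2. B_y = 19/4  [BD · CA = 2 ∩ 2·signedArea(BCA) = 27/2]
   → B = (-3, 19/4)

B = (-3, 19/4)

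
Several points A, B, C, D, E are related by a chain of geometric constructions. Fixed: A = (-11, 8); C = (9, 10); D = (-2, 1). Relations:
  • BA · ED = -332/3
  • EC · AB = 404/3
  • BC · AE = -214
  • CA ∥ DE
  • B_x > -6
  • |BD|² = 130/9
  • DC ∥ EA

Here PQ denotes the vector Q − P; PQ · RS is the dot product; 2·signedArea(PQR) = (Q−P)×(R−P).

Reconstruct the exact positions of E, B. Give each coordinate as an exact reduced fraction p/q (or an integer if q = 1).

1. E_x = -22  [DC ∥ EA ∩ CA ∥ DE]
2. E_y = -1  [DC ∥ EA ∩ CA ∥ DE]
   → E = (-22, -1)
3. B_x = -5  [BC · AE = -214 ∩ EC · AB = 404/3]
4. B_y = 10/3  [BC · AE = -214 ∩ EC · AB = 404/3]
   → B = (-5, 10/3)

B = (-5, 10/3)
E = (-22, -1)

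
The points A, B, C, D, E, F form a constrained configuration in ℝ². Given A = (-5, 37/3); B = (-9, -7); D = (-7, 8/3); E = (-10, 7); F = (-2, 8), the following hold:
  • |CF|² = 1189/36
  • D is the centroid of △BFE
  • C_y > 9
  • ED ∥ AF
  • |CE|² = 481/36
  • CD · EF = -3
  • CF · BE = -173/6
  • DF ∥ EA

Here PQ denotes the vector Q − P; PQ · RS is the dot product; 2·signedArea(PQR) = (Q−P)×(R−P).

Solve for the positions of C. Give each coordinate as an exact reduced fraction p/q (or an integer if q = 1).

1. C_x = -15/2  [CD · EF = -3 ∩ CF · BE = -173/6]
2. C_y = 29/3  [CD · EF = -3 ∩ CF · BE = -173/6]
   → C = (-15/2, 29/3)

C = (-15/2, 29/3)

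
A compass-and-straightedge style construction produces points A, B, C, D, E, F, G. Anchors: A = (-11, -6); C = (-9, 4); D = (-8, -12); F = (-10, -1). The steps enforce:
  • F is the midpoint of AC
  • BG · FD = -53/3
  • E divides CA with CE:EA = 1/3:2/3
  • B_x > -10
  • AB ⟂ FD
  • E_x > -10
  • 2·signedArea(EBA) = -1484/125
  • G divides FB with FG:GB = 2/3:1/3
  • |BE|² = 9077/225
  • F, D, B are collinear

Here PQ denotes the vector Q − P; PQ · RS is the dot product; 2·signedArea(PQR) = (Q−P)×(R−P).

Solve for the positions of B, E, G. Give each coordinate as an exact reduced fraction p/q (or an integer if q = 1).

B = (-1144/125, -708/125)
E = (-29/3, 2/3)
G = (-3538/375, -1541/375)

1. B_x = -1144/125  [F, D, B are collinear ∩ AB ⟂ FD]
2. B_y = -708/125  [F, D, B are collinear ∩ AB ⟂ FD]
   → B = (-1144/125, -708/125)
3. E_x = -29/3  [E divides CA with CE:EA = 1/3:2/3]
4. E_y = 2/3  [E divides CA with CE:EA = 1/3:2/3]
   → E = (-29/3, 2/3)
5. G_x = -3538/375  [G divides FB with FG:GB = 2/3:1/3]
6. G_y = -1541/375  [G divides FB with FG:GB = 2/3:1/3]
   → G = (-3538/375, -1541/375)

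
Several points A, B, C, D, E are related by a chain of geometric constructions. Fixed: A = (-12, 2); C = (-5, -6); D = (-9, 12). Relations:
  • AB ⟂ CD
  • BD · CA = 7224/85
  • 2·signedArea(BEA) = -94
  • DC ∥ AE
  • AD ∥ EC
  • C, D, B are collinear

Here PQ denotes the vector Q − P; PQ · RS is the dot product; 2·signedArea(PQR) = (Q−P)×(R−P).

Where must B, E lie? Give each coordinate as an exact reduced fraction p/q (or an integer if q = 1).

1. B_x = -597/85  [C, D, B are collinear ∩ AB ⟂ CD]
2. B_y = 264/85  [C, D, B are collinear ∩ AB ⟂ CD]
   → B = (-597/85, 264/85)
3. E_x = -8  [AD ∥ EC ∩ DC ∥ AE]
4. E_y = -16  [AD ∥ EC ∩ DC ∥ AE]
   → E = (-8, -16)

B = (-597/85, 264/85)
E = (-8, -16)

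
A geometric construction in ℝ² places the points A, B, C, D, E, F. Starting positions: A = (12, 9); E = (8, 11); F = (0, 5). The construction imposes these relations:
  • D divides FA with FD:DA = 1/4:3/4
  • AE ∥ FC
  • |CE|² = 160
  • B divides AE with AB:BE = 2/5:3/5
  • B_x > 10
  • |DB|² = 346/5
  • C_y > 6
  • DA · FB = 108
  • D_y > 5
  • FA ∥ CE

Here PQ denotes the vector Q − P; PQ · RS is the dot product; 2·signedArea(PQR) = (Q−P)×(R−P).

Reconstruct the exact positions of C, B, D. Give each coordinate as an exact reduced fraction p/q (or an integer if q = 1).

B = (52/5, 49/5)
C = (-4, 7)
D = (3, 6)

1. C_x = -4  [FA ∥ CE ∩ AE ∥ FC]
2. C_y = 7  [FA ∥ CE ∩ AE ∥ FC]
   → C = (-4, 7)
3. B_x = 52/5  [B divides AE with AB:BE = 2/5:3/5]
4. B_y = 49/5  [B divides AE with AB:BE = 2/5:3/5]
   → B = (52/5, 49/5)
5. D_x = 3  [D divides FA with FD:DA = 1/4:3/4]
6. D_y = 6  [D divides FA with FD:DA = 1/4:3/4]
   → D = (3, 6)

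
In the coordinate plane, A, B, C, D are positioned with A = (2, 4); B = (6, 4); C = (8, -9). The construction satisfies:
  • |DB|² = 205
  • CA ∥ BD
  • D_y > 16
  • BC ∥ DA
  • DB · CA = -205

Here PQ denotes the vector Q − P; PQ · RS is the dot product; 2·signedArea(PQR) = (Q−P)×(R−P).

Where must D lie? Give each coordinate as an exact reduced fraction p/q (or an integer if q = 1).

D = (0, 17)

1. D_x = 0  [BC ∥ DA ∩ CA ∥ BD]
2. D_y = 17  [BC ∥ DA ∩ CA ∥ BD]
   → D = (0, 17)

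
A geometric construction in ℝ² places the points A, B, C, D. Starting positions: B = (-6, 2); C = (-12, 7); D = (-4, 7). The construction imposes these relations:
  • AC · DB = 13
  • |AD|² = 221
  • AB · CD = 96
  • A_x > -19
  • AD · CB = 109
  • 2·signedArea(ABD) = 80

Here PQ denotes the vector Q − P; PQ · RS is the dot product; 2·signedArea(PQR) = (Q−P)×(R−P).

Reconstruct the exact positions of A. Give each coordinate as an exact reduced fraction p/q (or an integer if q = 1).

A = (-18, 12)

1. A_x = -18  [AC · DB = 13 ∩ AD · CB = 109]
2. A_y = 12  [AC · DB = 13 ∩ AD · CB = 109]
   → A = (-18, 12)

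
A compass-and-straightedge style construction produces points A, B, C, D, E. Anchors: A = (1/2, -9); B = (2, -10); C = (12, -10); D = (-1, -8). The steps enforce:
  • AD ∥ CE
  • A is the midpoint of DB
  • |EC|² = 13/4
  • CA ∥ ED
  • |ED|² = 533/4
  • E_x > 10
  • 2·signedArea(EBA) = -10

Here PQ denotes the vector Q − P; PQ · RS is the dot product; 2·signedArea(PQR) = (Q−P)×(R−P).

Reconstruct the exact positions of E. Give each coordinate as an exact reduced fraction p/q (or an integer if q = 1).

1. E_x = 21/2  [CA ∥ ED ∩ AD ∥ CE]
2. E_y = -9  [CA ∥ ED ∩ AD ∥ CE]
   → E = (21/2, -9)

E = (21/2, -9)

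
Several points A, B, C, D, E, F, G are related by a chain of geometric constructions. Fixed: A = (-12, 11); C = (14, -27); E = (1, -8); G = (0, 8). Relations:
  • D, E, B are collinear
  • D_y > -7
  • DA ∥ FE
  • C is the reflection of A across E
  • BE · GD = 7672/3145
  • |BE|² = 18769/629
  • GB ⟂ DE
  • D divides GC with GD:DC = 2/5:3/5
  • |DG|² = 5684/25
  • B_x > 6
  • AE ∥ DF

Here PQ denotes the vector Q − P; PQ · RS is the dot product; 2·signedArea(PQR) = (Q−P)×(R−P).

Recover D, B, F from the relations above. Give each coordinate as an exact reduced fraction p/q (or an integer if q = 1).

B = (3780/629, -3662/629)
D = (28/5, -6)
F = (93/5, -25)

1. D_x = 28/5  [D divides GC with GD:DC = 2/5:3/5]
2. D_y = -6  [D divides GC with GD:DC = 2/5:3/5]
   → D = (28/5, -6)
3. B_x = 3780/629  [D, E, B are collinear ∩ GB ⟂ DE]
4. B_y = -3662/629  [D, E, B are collinear ∩ GB ⟂ DE]
   → B = (3780/629, -3662/629)
5. F_x = 93/5  [DA ∥ FE ∩ AE ∥ DF]
6. F_y = -25  [DA ∥ FE ∩ AE ∥ DF]
   → F = (93/5, -25)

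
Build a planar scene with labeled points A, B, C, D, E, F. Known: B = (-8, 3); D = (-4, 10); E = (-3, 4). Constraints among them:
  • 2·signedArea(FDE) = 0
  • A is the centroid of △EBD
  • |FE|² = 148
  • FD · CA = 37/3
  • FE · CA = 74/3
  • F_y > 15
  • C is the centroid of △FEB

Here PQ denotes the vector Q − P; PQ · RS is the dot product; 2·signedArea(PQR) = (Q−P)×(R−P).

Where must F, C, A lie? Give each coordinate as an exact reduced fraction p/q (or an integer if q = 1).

1. F_x = -5  [line 6·x + 1·y + 14 = 0 ∩ |FE|² = 148]
2. F_y = 16  [line 6·x + 1·y + 14 = 0 ∩ |FE|² = 148]
   → F = (-5, 16)
3. C_x = -16/3  [C is the centroid of △FEB]
4. C_y = 23/3  [C is the centroid of △FEB]
   → C = (-16/3, 23/3)
5. A_x = -5  [A is the centroid of △EBD]
6. A_y = 17/3  [A is the centroid of △EBD]
   → A = (-5, 17/3)

A = (-5, 17/3)
C = (-16/3, 23/3)
F = (-5, 16)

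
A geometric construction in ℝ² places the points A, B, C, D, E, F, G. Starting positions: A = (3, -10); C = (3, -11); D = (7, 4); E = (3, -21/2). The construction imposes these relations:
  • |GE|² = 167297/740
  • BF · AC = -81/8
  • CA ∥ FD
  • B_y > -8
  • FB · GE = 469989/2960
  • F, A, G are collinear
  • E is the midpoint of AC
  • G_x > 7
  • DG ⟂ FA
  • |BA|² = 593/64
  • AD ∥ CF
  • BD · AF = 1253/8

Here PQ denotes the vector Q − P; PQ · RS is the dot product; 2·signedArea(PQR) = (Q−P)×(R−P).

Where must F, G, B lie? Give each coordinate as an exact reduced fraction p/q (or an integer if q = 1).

B = (4, -57/8)
F = (7, 3)
G = (1347/185, 724/185)

1. F_x = 7  [CA ∥ FD ∩ AD ∥ CF]
2. F_y = 3  [CA ∥ FD ∩ AD ∥ CF]
   → F = (7, 3)
3. G_x = 1347/185  [F, A, G are collinear ∩ DG ⟂ FA]
4. G_y = 724/185  [F, A, G are collinear ∩ DG ⟂ FA]
   → G = (1347/185, 724/185)
5. B_x = 4  [BF · AC = -81/8 ∩ FB · GE = 469989/2960]
6. B_y = -57/8  [BF · AC = -81/8 ∩ FB · GE = 469989/2960]
   → B = (4, -57/8)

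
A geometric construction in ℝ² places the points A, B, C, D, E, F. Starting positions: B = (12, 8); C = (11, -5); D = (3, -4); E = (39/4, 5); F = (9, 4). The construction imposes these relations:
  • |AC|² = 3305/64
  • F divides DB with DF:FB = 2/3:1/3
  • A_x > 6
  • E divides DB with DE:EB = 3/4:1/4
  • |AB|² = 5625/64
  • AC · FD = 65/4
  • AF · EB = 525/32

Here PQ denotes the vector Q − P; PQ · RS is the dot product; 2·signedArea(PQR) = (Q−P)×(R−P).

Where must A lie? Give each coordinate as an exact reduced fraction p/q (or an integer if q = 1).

1. A_x = 51/8  [line 6·x + 8·y + -169/4 = 0 ∩ |AB|² = 5625/64]
2. A_y = 1/2  [line 6·x + 8·y + -169/4 = 0 ∩ |AB|² = 5625/64]
   → A = (51/8, 1/2)

A = (51/8, 1/2)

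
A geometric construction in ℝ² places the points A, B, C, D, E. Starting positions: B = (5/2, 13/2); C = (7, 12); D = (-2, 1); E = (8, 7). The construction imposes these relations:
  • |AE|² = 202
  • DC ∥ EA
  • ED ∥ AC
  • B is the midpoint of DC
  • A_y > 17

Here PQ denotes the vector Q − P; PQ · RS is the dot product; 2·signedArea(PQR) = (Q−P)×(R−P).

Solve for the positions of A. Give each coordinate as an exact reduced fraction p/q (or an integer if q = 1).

1. A_x = 17  [ED ∥ AC ∩ DC ∥ EA]
2. A_y = 18  [ED ∥ AC ∩ DC ∥ EA]
   → A = (17, 18)

A = (17, 18)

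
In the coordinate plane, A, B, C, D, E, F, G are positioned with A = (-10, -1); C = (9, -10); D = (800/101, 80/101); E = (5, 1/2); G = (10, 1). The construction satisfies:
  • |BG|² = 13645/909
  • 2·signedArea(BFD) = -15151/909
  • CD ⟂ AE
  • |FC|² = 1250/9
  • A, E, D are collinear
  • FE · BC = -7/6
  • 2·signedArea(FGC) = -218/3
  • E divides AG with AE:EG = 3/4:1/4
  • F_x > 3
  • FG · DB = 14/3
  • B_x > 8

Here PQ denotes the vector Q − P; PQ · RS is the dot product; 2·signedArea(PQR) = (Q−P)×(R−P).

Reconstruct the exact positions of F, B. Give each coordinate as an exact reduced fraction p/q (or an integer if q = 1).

B = (2719/303, -829/303)
F = (10/3, 1/3)

1. F_x = 10/3  [line 11·x + -1·y + -109/3 = 0 ∩ |FC|² = 1250/9]
2. F_y = 1/3  [line 11·x + -1·y + -109/3 = 0 ∩ |FC|² = 1250/9]
   → F = (10/3, 1/3)
3. B_x = 2719/303  [2·signedArea(BFD) = -15151/909 ∩ FG · DB = 14/3]
4. B_y = -829/303  [2·signedArea(BFD) = -15151/909 ∩ FG · DB = 14/3]
   → B = (2719/303, -829/303)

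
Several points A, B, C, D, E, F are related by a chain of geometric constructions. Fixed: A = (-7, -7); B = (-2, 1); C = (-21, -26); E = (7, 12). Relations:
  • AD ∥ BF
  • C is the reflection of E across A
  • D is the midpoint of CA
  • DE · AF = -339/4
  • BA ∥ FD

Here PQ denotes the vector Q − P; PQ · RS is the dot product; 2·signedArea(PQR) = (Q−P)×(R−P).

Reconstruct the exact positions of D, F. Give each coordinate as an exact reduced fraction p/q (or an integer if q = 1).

1. D_x = -14  [D is the midpoint of CA]
2. D_y = -33/2  [D is the midpoint of CA]
   → D = (-14, -33/2)
3. F_x = -9  [BA ∥ FD ∩ AD ∥ BF]
4. F_y = -17/2  [BA ∥ FD ∩ AD ∥ BF]
   → F = (-9, -17/2)

D = (-14, -33/2)
F = (-9, -17/2)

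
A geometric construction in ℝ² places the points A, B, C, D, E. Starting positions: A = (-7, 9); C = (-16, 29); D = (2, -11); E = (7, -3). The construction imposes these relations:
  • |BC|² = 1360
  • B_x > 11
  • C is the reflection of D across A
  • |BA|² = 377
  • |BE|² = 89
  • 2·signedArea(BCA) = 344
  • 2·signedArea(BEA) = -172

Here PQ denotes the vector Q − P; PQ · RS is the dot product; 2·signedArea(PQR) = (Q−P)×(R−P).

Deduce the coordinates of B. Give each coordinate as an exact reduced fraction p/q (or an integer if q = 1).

B = (12, 5)

1. B_x = 12  [2·signedArea(BEA) = -172 ∩ 2·signedArea(BCA) = 344]
2. B_y = 5  [2·signedArea(BEA) = -172 ∩ 2·signedArea(BCA) = 344]
   → B = (12, 5)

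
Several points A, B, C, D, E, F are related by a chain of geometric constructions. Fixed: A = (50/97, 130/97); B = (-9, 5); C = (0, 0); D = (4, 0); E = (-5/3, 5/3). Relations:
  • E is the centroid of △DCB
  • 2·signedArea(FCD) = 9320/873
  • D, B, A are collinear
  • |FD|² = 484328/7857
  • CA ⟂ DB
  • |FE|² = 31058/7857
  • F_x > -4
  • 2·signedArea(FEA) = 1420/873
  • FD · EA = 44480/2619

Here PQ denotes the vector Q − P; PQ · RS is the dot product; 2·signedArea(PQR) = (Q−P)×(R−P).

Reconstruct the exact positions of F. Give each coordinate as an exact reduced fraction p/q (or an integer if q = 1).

1. F_x = -2954/873  [2·signedArea(FEA) = 1420/873 ∩ FD · EA = 44480/2619]
2. F_y = 2330/873  [2·signedArea(FEA) = 1420/873 ∩ FD · EA = 44480/2619]
   → F = (-2954/873, 2330/873)

F = (-2954/873, 2330/873)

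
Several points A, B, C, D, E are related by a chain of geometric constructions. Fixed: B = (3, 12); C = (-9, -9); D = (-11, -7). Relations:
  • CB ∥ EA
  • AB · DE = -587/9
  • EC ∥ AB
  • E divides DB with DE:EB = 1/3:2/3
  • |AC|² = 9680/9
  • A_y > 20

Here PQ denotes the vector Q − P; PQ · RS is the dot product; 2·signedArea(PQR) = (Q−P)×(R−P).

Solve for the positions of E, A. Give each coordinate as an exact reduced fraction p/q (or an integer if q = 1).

1. E_x = -19/3  [E divides DB with DE:EB = 1/3:2/3]
2. E_y = -2/3  [E divides DB with DE:EB = 1/3:2/3]
   → E = (-19/3, -2/3)
3. A_x = 17/3  [EC ∥ AB ∩ CB ∥ EA]
4. A_y = 61/3  [EC ∥ AB ∩ CB ∥ EA]
   → A = (17/3, 61/3)

A = (17/3, 61/3)
E = (-19/3, -2/3)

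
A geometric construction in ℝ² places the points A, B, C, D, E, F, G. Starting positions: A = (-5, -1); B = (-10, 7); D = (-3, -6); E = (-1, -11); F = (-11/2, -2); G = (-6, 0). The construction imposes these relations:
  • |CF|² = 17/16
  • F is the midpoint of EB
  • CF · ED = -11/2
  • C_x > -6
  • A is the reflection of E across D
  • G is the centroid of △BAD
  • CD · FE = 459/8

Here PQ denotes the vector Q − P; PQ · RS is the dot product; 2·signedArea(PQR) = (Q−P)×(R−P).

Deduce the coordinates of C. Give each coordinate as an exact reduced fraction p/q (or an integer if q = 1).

1. C_x = -23/4  [CF · ED = -11/2 ∩ CD · FE = 459/8]
2. C_y = -1  [CF · ED = -11/2 ∩ CD · FE = 459/8]
   → C = (-23/4, -1)

C = (-23/4, -1)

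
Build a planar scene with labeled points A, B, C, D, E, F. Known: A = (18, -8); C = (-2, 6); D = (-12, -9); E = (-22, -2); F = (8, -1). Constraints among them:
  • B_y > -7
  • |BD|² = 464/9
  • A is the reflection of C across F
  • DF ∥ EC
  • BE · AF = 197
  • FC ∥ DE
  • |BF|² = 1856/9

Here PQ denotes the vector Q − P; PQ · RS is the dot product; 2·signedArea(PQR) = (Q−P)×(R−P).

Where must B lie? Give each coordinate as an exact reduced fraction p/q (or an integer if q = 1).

B = (-16/3, -19/3)

1. B_x = -16/3  [line 10·x + -7·y + 9 = 0 ∩ |BD|² = 464/9]
2. B_y = -19/3  [line 10·x + -7·y + 9 = 0 ∩ |BD|² = 464/9]
   → B = (-16/3, -19/3)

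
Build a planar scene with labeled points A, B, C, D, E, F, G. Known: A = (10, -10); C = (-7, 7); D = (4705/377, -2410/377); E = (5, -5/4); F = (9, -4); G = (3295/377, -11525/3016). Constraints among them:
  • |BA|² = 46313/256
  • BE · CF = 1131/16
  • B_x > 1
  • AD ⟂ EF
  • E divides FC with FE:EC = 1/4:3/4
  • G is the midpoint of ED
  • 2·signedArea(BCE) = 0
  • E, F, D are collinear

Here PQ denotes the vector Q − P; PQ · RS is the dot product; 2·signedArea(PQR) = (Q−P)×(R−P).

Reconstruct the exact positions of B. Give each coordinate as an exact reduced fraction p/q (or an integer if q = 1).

1. B_x = 2  [2·signedArea(BCE) = 0 ∩ BE · CF = 1131/16]
2. B_y = 13/16  [2·signedArea(BCE) = 0 ∩ BE · CF = 1131/16]
   → B = (2, 13/16)

B = (2, 13/16)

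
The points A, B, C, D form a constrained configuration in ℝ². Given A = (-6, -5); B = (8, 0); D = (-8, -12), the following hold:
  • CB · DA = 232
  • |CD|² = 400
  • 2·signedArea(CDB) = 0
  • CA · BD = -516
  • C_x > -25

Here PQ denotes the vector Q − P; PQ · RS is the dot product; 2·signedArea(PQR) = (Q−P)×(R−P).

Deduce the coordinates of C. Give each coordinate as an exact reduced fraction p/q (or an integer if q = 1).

C = (-24, -24)

1. C_x = -24  [2·signedArea(CDB) = 0 ∩ CA · BD = -516]
2. C_y = -24  [2·signedArea(CDB) = 0 ∩ CA · BD = -516]
   → C = (-24, -24)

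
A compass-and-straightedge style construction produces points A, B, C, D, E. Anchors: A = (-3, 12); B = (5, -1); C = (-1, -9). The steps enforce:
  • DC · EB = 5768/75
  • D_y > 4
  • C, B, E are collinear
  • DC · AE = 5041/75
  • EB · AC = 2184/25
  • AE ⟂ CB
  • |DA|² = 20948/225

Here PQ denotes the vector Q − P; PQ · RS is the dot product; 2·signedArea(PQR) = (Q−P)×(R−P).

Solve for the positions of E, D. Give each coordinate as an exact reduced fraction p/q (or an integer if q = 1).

D = (259/75, 362/75)
E = (209/25, 87/25)

1. E_x = 209/25  [C, B, E are collinear ∩ AE ⟂ CB]
2. E_y = 87/25  [C, B, E are collinear ∩ AE ⟂ CB]
   → E = (209/25, 87/25)
3. D_x = 259/75  [DC · EB = 5768/75 ∩ DC · AE = 5041/75]
4. D_y = 362/75  [DC · EB = 5768/75 ∩ DC · AE = 5041/75]
   → D = (259/75, 362/75)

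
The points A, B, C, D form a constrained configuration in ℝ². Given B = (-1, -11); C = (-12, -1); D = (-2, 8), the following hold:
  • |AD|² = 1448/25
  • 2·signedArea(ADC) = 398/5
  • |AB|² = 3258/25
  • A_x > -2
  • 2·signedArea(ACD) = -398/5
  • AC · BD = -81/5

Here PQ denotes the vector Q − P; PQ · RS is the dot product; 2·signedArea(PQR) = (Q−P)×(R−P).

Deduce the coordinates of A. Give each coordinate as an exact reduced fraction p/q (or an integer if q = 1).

A = (-8/5, 2/5)

1. A_x = -8/5  [2·signedArea(ACD) = -398/5 ∩ AC · BD = -81/5]
2. A_y = 2/5  [2·signedArea(ACD) = -398/5 ∩ AC · BD = -81/5]
   → A = (-8/5, 2/5)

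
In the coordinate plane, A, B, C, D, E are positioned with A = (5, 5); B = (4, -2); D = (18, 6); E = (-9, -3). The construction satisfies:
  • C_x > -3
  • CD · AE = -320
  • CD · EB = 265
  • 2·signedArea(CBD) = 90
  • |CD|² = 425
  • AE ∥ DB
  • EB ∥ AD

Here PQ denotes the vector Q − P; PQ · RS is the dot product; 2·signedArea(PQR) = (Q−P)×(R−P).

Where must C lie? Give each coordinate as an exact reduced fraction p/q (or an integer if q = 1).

C = (-2, 1)

1. C_x = -2  [CD · EB = 265 ∩ 2·signedArea(CBD) = 90]
2. C_y = 1  [CD · EB = 265 ∩ 2·signedArea(CBD) = 90]
   → C = (-2, 1)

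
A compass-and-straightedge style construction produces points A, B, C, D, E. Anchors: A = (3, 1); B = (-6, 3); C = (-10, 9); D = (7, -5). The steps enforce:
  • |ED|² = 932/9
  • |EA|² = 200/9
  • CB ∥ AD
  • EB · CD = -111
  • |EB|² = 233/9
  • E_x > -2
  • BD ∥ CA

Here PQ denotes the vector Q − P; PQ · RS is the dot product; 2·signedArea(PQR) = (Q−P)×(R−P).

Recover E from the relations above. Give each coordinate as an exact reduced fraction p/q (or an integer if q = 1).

1. E_x = -5/3  [line -17·x + 14·y + -33 = 0 ∩ |EB|² = 233/9]
2. E_y = 1/3  [line -17·x + 14·y + -33 = 0 ∩ |EB|² = 233/9]
   → E = (-5/3, 1/3)

E = (-5/3, 1/3)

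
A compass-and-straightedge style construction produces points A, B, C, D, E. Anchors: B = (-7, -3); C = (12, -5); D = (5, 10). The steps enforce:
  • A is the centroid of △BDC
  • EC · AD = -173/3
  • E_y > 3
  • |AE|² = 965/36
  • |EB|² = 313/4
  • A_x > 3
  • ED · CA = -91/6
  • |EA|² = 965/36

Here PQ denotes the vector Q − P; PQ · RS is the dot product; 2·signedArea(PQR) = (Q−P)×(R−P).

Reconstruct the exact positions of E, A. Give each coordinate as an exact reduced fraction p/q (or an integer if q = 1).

1. A_x = 10/3  [A is the centroid of △BDC]
2. A_y = 2/3  [A is the centroid of △BDC]
   → A = (10/3, 2/3)
3. E_x = -1  [ED · CA = -91/6 ∩ EC · AD = -173/3]
4. E_y = 7/2  [ED · CA = -91/6 ∩ EC · AD = -173/3]
   → E = (-1, 7/2)

A = (10/3, 2/3)
E = (-1, 7/2)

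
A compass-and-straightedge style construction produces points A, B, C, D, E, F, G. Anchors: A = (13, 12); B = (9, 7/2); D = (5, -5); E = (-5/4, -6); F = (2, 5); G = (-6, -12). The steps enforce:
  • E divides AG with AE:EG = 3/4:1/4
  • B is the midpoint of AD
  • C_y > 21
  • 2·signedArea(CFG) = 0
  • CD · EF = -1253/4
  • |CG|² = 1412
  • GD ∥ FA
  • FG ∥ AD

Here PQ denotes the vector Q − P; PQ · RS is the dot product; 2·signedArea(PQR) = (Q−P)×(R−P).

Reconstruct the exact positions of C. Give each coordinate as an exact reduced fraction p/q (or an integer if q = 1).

C = (10, 22)

1. C_x = 10  [2·signedArea(CFG) = 0 ∩ CD · EF = -1253/4]
2. C_y = 22  [2·signedArea(CFG) = 0 ∩ CD · EF = -1253/4]
   → C = (10, 22)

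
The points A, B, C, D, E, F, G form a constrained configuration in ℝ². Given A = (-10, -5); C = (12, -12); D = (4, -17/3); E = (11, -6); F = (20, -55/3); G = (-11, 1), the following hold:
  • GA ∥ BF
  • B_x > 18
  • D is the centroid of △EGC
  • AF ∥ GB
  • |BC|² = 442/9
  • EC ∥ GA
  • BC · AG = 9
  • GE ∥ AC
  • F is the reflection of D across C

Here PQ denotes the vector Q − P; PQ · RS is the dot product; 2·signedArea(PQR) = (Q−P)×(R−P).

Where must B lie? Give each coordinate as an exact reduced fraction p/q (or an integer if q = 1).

B = (19, -37/3)

1. B_x = 19  [GA ∥ BF ∩ AF ∥ GB]
2. B_y = -37/3  [GA ∥ BF ∩ AF ∥ GB]
   → B = (19, -37/3)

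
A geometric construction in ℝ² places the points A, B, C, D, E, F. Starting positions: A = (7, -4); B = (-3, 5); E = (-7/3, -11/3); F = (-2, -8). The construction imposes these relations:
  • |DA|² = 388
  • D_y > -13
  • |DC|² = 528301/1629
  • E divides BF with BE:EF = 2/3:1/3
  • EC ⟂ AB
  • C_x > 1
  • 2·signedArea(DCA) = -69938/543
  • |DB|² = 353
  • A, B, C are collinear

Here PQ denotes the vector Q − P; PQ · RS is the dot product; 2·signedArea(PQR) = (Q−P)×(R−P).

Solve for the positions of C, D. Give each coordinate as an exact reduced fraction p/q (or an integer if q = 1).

1. C_x = 911/543  [A, B, C are collinear ∩ EC ⟂ AB]
2. C_y = 143/181  [A, B, C are collinear ∩ EC ⟂ AB]
   → C = (911/543, 143/181)
3. D_x = -11  [line 867/181·x + 2890/543·y + 21097/181 = 0 ∩ |DA|² = 388]
4. D_y = -12  [line 867/181·x + 2890/543·y + 21097/181 = 0 ∩ |DA|² = 388]
   → D = (-11, -12)

C = (911/543, 143/181)
D = (-11, -12)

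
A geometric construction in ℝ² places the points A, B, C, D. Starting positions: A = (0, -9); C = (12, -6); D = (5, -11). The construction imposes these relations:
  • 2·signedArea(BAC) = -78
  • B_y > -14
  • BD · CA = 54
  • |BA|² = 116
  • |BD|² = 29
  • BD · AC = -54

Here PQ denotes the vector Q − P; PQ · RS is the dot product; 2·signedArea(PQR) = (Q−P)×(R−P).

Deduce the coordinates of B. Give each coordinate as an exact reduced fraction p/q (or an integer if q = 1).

1. B_x = 10  [2·signedArea(BAC) = -78 ∩ BD · CA = 54]
2. B_y = -13  [2·signedArea(BAC) = -78 ∩ BD · CA = 54]
   → B = (10, -13)

B = (10, -13)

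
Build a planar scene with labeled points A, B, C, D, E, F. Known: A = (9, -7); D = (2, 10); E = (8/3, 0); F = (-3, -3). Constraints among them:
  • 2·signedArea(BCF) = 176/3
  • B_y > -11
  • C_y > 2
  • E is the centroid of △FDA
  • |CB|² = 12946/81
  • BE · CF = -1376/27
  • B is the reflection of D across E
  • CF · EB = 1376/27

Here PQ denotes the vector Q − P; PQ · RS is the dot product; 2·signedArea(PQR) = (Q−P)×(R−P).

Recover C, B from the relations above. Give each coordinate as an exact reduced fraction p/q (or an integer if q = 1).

1. B_x = 10/3  [B is the reflection of D across E]
2. B_y = -10  [B is the reflection of D across E]
   → B = (10/3, -10)
3. C_x = 5/9  [CF · EB = 1376/27 ∩ 2·signedArea(BCF) = 176/3]
4. C_y = 7/3  [CF · EB = 1376/27 ∩ 2·signedArea(BCF) = 176/3]
   → C = (5/9, 7/3)

B = (10/3, -10)
C = (5/9, 7/3)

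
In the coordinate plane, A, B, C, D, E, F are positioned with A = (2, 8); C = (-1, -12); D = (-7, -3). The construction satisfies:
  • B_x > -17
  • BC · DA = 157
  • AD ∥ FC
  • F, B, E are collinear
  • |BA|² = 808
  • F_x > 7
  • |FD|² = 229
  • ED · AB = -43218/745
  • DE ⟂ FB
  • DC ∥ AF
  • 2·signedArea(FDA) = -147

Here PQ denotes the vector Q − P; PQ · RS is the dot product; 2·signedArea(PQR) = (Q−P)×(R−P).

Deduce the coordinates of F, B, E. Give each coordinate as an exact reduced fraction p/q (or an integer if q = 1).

B = (-16, -14)
E = (-3304/745, -5763/745)
F = (8, -1)

1. F_x = 8  [AD ∥ FC ∩ DC ∥ AF]
2. F_y = -1  [AD ∥ FC ∩ DC ∥ AF]
   → F = (8, -1)
3. B_x = -16  [line -9·x + -11·y + -298 = 0 ∩ |BA|² = 808]
4. B_y = -14  [line -9·x + -11·y + -298 = 0 ∩ |BA|² = 808]
   → B = (-16, -14)
5. E_x = -3304/745  [F, B, E are collinear ∩ DE ⟂ FB]
6. E_y = -5763/745  [F, B, E are collinear ∩ DE ⟂ FB]
   → E = (-3304/745, -5763/745)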